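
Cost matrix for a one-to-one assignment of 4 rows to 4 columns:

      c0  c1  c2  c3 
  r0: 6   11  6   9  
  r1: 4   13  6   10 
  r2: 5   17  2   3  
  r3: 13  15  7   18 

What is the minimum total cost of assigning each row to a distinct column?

optimal assignment: row0→col1 (cost 11), row1→col0 (cost 4), row2→col3 (cost 3), row3→col2 (cost 7)
total = 11 + 4 + 3 + 7 = 25

Minimum assignment cost: 25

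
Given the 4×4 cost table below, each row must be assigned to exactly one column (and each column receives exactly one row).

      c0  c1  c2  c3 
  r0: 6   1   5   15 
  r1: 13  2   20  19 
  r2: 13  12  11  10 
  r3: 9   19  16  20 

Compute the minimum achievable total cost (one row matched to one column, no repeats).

optimal assignment: row0→col2 (cost 5), row1→col1 (cost 2), row2→col3 (cost 10), row3→col0 (cost 9)
total = 5 + 2 + 10 + 9 = 26

Minimum assignment cost: 26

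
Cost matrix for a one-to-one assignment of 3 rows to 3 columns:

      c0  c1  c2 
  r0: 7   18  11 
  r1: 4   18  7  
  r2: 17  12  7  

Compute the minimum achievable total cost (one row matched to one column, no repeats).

Minimum assignment cost: 26

optimal assignment: row0→col0 (cost 7), row1→col2 (cost 7), row2→col1 (cost 12)
total = 7 + 7 + 12 = 26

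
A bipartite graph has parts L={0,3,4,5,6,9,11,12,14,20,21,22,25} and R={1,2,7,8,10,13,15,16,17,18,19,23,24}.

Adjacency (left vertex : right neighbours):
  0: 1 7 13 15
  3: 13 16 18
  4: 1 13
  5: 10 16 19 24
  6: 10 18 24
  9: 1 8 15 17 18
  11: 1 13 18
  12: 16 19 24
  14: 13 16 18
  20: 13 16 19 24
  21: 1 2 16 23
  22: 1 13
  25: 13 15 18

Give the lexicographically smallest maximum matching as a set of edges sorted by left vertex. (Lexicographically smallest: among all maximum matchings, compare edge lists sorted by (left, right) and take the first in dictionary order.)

|M| = 11 (so the lex-smallest maximum matching has 11 edges)
process left vertices in ascending order; for each, take the smallest-labelled available neighbour that still permits 11 edges overall, or leave it unmatched if none does
lex-smallest matching: {0-7, 3-13, 4-1, 5-10, 6-18, 9-8, 12-19, 14-16, 20-24, 21-2, 25-15}

Lex-smallest maximum matching: {(0,7), (3,13), (4,1), (5,10), (6,18), (9,8), (12,19), (14,16), (20,24), (21,2), (25,15)}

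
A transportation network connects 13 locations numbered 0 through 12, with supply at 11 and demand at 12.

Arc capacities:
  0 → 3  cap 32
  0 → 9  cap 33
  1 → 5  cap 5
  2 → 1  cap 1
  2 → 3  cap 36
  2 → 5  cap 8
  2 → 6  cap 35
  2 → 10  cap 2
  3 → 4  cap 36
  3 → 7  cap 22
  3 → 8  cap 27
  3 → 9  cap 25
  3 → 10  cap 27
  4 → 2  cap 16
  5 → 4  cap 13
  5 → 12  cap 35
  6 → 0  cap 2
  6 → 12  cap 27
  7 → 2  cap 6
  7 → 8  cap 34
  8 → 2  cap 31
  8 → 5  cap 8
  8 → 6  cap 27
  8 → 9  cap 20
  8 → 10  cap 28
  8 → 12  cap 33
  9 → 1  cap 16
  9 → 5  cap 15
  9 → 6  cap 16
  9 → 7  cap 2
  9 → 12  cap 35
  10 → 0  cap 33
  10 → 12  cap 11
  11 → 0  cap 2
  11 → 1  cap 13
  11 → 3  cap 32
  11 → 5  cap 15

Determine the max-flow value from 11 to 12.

Maximum flow value: 54

augment #1: 11→5→12 bottleneck 15, total now 15
augment #2: 11→0→9→12 bottleneck 2, total now 17
augment #3: 11→1→5→12 bottleneck 5, total now 22
augment #4: 11→3→8→12 bottleneck 27, total now 49
augment #5: 11→3→9→12 bottleneck 5, total now 54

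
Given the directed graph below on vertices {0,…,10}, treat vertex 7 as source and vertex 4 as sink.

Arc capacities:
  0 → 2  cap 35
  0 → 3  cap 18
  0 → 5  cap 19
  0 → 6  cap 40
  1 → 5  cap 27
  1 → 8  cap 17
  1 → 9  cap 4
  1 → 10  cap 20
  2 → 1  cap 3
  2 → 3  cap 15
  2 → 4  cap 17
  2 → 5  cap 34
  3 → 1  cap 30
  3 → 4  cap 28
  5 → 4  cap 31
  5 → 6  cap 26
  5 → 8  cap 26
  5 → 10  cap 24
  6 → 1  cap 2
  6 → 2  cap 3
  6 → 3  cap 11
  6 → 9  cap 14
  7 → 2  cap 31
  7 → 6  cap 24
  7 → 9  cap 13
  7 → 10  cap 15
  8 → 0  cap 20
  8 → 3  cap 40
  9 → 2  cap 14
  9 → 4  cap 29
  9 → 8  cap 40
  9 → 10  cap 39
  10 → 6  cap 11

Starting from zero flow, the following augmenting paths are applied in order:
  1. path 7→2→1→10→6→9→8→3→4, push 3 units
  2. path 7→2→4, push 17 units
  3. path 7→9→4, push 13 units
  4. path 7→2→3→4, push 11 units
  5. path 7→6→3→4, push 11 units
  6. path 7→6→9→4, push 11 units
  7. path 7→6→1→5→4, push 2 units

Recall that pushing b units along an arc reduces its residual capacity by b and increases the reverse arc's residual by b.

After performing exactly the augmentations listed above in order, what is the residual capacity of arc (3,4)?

after path 1 (7→2→1→10→6→9→8→3→4, push 3): res(3,4)=25
after path 2 (7→2→4, push 17): res(3,4)=25
after path 3 (7→9→4, push 13): res(3,4)=25
after path 4 (7→2→3→4, push 11): res(3,4)=14
after path 5 (7→6→3→4, push 11): res(3,4)=3
after path 6 (7→6→9→4, push 11): res(3,4)=3
after path 7 (7→6→1→5→4, push 2): res(3,4)=3

Residual capacity of (3,4): 3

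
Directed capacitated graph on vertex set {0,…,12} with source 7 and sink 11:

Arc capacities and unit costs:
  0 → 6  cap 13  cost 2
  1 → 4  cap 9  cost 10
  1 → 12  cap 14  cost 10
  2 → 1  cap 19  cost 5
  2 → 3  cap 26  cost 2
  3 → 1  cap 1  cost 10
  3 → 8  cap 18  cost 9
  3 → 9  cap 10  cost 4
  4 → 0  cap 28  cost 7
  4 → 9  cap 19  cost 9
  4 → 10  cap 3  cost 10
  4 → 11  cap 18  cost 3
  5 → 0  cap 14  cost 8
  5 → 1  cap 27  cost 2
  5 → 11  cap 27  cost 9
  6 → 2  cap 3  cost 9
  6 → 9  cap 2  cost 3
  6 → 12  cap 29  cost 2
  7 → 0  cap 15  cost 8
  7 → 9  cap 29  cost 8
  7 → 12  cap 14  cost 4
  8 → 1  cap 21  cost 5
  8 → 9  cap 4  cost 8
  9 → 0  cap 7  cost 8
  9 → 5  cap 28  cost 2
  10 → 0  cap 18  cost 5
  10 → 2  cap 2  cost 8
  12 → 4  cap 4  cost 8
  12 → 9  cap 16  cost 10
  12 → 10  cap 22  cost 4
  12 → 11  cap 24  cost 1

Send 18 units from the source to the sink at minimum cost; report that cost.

shortest-cost path #1: 7→12→11 push 14 @ unit cost 5 (adds 70)
shortest-cost path #2: 7→0→6→12→11 push 4 @ unit cost 13 (adds 52)
total cost = 122

Minimum cost for 18 units: 122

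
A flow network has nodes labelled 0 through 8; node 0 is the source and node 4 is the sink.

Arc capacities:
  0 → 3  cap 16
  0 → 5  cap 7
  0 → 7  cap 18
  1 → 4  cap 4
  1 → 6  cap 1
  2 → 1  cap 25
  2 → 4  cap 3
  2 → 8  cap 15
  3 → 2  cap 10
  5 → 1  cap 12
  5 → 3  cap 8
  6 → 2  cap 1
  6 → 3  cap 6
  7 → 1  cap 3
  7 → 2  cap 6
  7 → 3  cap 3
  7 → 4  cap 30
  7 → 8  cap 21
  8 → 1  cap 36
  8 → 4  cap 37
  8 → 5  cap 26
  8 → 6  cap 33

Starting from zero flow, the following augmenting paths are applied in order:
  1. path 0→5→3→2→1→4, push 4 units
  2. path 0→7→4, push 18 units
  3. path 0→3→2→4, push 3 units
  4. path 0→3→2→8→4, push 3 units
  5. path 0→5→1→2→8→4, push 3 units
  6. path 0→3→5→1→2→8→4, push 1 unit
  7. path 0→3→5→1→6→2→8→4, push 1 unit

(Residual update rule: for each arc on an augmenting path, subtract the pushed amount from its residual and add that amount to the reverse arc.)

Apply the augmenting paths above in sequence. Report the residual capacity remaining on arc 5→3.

Residual capacity of (5,3): 6

after path 1 (0→5→3→2→1→4, push 4): res(5,3)=4
after path 2 (0→7→4, push 18): res(5,3)=4
after path 3 (0→3→2→4, push 3): res(5,3)=4
after path 4 (0→3→2→8→4, push 3): res(5,3)=4
after path 5 (0→5→1→2→8→4, push 3): res(5,3)=4
after path 6 (0→3→5→1→2→8→4, push 1): res(5,3)=5
after path 7 (0→3→5→1→6→2→8→4, push 1): res(5,3)=6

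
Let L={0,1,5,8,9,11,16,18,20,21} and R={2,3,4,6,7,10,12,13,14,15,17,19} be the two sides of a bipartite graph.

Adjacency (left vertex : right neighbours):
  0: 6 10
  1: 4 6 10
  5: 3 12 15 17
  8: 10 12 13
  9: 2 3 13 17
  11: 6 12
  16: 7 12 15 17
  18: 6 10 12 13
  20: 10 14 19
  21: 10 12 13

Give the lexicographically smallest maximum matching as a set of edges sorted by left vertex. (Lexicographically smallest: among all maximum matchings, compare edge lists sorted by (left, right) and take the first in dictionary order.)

|M| = 9 (so the lex-smallest maximum matching has 9 edges)
process left vertices in ascending order; for each, take the smallest-labelled available neighbour that still permits 9 edges overall, or leave it unmatched if none does
lex-smallest matching: {0-6, 1-4, 5-3, 8-10, 9-2, 11-12, 16-7, 18-13, 20-14}

Lex-smallest maximum matching: {(0,6), (1,4), (5,3), (8,10), (9,2), (11,12), (16,7), (18,13), (20,14)}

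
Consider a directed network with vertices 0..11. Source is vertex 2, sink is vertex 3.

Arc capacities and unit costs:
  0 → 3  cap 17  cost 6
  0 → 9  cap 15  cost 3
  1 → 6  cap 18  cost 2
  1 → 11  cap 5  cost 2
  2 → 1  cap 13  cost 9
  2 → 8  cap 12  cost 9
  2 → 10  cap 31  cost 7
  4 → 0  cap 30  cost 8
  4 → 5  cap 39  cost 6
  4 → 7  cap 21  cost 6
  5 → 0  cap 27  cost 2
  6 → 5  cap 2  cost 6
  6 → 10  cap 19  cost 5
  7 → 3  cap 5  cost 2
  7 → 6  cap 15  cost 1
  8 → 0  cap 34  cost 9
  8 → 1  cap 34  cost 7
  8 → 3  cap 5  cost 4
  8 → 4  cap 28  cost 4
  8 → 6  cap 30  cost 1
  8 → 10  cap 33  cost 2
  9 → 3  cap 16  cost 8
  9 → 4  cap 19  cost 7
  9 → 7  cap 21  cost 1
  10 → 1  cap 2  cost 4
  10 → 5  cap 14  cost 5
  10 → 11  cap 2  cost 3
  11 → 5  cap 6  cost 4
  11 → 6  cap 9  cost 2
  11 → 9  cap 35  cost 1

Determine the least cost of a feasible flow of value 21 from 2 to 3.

Minimum cost for 21 units: 358

shortest-cost path #1: 2→8→3 push 5 @ unit cost 13 (adds 65)
shortest-cost path #2: 2→10→11→9→7→3 push 2 @ unit cost 14 (adds 28)
shortest-cost path #3: 2→1→11→9→7→3 push 3 @ unit cost 15 (adds 45)
shortest-cost path #4: 2→10→5→0→3 push 11 @ unit cost 20 (adds 220)
total cost = 358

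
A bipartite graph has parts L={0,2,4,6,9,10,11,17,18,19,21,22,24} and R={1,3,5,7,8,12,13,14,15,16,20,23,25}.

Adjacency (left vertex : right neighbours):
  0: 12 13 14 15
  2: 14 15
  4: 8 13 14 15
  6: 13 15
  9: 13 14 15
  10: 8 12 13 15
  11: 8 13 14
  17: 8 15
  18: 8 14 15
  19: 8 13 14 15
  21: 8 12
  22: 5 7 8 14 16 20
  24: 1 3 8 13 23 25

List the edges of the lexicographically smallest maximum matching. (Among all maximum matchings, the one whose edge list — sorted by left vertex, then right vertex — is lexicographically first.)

|M| = 7 (so the lex-smallest maximum matching has 7 edges)
process left vertices in ascending order; for each, take the smallest-labelled available neighbour that still permits 7 edges overall, or leave it unmatched if none does
lex-smallest matching: {0-12, 2-14, 4-8, 6-13, 9-15, 22-5, 24-1}

Lex-smallest maximum matching: {(0,12), (2,14), (4,8), (6,13), (9,15), (22,5), (24,1)}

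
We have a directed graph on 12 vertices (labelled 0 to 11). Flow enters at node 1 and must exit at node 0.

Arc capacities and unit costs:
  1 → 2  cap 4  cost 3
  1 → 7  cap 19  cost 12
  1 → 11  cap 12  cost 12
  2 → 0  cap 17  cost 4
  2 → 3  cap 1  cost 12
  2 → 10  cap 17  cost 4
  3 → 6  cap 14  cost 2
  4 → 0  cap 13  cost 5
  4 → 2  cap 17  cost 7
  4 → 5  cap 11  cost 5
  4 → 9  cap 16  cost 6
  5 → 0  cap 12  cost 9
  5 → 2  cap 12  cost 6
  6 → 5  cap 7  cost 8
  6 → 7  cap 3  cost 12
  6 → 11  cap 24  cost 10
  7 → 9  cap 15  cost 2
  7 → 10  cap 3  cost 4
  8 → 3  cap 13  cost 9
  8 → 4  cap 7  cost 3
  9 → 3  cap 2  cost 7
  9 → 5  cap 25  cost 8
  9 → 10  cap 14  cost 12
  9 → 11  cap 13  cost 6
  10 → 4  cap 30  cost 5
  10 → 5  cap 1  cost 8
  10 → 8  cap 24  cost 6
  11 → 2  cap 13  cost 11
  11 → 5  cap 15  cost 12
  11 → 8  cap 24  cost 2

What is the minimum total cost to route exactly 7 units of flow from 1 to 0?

Minimum cost for 7 units: 94

shortest-cost path #1: 1→2→0 push 4 @ unit cost 7 (adds 28)
shortest-cost path #2: 1→11→8→4→0 push 3 @ unit cost 22 (adds 66)
total cost = 94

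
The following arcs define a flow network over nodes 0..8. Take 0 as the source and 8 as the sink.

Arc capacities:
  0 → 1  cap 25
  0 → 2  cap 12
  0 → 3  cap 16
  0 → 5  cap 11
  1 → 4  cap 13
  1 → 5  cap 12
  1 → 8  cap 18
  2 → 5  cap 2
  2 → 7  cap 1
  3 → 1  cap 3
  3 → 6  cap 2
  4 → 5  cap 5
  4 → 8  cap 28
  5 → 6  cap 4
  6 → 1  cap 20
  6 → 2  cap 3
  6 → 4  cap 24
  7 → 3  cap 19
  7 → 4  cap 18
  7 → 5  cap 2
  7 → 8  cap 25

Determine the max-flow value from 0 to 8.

augment #1: 0→1→8 bottleneck 18, total now 18
augment #2: 0→1→4→8 bottleneck 7, total now 25
augment #3: 0→2→7→8 bottleneck 1, total now 26
augment #4: 0→3→1→4→8 bottleneck 3, total now 29
augment #5: 0→3→6→4→8 bottleneck 2, total now 31
augment #6: 0→5→6→4→8 bottleneck 4, total now 35

Maximum flow value: 35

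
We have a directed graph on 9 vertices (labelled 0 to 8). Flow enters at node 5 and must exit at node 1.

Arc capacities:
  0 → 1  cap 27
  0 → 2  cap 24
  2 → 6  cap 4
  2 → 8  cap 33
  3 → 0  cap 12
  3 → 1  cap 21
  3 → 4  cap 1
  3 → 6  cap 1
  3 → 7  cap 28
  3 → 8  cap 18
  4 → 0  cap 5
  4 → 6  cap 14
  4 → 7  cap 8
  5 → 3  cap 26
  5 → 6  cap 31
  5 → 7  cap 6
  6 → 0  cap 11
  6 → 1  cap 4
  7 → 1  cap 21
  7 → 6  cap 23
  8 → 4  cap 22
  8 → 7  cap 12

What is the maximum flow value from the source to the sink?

augment #1: 5→3→1 bottleneck 21, total now 21
augment #2: 5→6→1 bottleneck 4, total now 25
augment #3: 5→7→1 bottleneck 6, total now 31
augment #4: 5→3→0→1 bottleneck 5, total now 36
augment #5: 5→6→0→1 bottleneck 11, total now 47

Maximum flow value: 47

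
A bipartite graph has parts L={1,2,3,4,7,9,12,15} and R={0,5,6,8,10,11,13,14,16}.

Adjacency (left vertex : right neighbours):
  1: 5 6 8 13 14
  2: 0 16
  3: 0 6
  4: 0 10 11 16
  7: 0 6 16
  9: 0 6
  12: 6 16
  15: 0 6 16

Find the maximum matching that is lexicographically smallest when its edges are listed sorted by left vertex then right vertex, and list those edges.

Lex-smallest maximum matching: {(1,5), (2,0), (3,6), (4,10), (7,16)}

|M| = 5 (so the lex-smallest maximum matching has 5 edges)
process left vertices in ascending order; for each, take the smallest-labelled available neighbour that still permits 5 edges overall, or leave it unmatched if none does
lex-smallest matching: {1-5, 2-0, 3-6, 4-10, 7-16}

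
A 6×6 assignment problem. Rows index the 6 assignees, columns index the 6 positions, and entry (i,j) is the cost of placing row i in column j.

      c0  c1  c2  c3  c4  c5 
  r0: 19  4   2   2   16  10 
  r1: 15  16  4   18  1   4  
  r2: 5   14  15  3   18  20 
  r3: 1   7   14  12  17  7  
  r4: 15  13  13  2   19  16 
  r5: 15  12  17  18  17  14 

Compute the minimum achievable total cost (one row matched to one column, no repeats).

Minimum assignment cost: 29

optimal assignment: row0→col2 (cost 2), row1→col4 (cost 1), row2→col0 (cost 5), row3→col5 (cost 7), row4→col3 (cost 2), row5→col1 (cost 12)
total = 2 + 1 + 5 + 7 + 2 + 12 = 29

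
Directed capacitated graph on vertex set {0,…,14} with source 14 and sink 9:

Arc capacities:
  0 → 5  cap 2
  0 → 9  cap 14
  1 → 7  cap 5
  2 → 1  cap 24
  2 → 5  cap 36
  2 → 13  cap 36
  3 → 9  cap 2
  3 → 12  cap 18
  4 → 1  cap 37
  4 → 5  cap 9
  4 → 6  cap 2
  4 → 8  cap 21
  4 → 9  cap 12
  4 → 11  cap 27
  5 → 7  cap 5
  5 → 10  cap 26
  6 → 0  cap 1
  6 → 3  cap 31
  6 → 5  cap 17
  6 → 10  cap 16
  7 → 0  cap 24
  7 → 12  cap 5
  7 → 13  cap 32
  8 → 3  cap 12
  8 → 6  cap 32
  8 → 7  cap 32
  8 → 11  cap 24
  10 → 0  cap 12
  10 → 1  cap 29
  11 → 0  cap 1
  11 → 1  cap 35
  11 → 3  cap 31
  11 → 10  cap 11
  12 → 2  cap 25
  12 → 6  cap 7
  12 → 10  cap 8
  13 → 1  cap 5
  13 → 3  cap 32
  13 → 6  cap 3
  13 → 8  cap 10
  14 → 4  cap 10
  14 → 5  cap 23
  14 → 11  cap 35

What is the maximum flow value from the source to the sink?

Maximum flow value: 26

augment #1: 14→4→9 bottleneck 10, total now 10
augment #2: 14→11→0→9 bottleneck 1, total now 11
augment #3: 14→11→3→9 bottleneck 2, total now 13
augment #4: 14→5→7→0→9 bottleneck 5, total now 18
augment #5: 14→5→10→0→9 bottleneck 8, total now 26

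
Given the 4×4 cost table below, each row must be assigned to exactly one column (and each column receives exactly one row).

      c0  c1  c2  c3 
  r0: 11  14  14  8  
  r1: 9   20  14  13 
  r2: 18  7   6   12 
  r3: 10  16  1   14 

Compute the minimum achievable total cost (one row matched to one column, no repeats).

Minimum assignment cost: 25

optimal assignment: row0→col3 (cost 8), row1→col0 (cost 9), row2→col1 (cost 7), row3→col2 (cost 1)
total = 8 + 9 + 7 + 1 = 25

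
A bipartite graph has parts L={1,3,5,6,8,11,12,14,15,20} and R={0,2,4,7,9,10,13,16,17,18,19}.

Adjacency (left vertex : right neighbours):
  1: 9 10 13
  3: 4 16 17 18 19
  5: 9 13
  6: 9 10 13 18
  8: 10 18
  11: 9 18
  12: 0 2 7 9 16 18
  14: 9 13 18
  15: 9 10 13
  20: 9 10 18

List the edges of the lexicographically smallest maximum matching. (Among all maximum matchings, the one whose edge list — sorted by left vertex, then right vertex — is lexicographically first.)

Lex-smallest maximum matching: {(1,9), (3,4), (5,13), (6,10), (8,18), (12,0)}

|M| = 6 (so the lex-smallest maximum matching has 6 edges)
process left vertices in ascending order; for each, take the smallest-labelled available neighbour that still permits 6 edges overall, or leave it unmatched if none does
lex-smallest matching: {1-9, 3-4, 5-13, 6-10, 8-18, 12-0}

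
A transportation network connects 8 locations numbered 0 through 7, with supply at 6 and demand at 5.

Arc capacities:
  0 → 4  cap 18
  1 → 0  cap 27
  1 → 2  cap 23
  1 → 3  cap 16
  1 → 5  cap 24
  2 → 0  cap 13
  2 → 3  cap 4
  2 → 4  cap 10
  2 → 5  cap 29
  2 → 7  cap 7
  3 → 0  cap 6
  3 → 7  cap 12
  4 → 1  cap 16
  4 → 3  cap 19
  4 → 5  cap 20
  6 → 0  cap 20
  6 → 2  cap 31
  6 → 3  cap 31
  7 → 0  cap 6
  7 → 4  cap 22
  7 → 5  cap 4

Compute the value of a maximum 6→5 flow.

augment #1: 6→2→5 bottleneck 29, total now 29
augment #2: 6→0→4→5 bottleneck 18, total now 47
augment #3: 6→2→4→5 bottleneck 2, total now 49
augment #4: 6→3→7→5 bottleneck 4, total now 53
augment #5: 6→3→7→4→1→5 bottleneck 8, total now 61

Maximum flow value: 61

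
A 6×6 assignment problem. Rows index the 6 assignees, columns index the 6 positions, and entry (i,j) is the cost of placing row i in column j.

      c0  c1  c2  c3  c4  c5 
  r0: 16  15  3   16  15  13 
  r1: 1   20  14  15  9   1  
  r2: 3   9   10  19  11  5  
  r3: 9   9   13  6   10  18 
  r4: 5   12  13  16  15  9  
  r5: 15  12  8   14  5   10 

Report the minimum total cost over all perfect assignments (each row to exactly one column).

Minimum assignment cost: 29

optimal assignment: row0→col2 (cost 3), row1→col5 (cost 1), row2→col1 (cost 9), row3→col3 (cost 6), row4→col0 (cost 5), row5→col4 (cost 5)
total = 3 + 1 + 9 + 6 + 5 + 5 = 29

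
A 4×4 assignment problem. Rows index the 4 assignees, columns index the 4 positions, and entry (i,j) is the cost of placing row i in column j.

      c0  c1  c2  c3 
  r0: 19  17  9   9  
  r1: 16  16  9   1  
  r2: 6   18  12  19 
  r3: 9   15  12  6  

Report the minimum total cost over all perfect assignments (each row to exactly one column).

Minimum assignment cost: 31

optimal assignment: row0→col2 (cost 9), row1→col3 (cost 1), row2→col0 (cost 6), row3→col1 (cost 15)
total = 9 + 1 + 6 + 15 = 31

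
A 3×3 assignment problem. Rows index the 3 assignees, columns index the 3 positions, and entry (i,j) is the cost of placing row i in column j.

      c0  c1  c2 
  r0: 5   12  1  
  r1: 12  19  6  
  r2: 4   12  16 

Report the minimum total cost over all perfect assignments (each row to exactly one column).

Minimum assignment cost: 22

optimal assignment: row0→col1 (cost 12), row1→col2 (cost 6), row2→col0 (cost 4)
total = 12 + 6 + 4 = 22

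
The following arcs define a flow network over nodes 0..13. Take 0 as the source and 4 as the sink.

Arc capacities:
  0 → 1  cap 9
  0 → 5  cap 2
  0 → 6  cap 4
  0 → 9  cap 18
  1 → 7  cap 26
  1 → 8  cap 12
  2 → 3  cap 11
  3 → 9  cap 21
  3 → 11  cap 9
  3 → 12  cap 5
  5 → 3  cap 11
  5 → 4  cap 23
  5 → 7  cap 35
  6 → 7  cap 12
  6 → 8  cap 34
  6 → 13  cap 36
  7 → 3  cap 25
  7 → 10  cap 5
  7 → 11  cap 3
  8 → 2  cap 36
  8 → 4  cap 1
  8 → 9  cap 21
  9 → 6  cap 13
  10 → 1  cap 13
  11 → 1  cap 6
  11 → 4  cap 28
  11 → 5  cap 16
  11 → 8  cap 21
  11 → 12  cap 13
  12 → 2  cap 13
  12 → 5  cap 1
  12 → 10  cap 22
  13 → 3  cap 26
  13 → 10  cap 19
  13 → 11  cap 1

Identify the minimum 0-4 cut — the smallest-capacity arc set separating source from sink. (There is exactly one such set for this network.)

augment #1: 0→5→4 push 2
augment #2: 0→1→8→4 push 1
augment #3: 0→1→7→11→4 push 3
augment #4: 0→6→13→11→4 push 1
augment #5: 0→1→7→3→11→4 push 5
augment #6: 0→6→7→3→11→4 push 3
augment #7: 0→9→6→7→3→11→4 push 1
augment #8: 0→9→6→7→3→12→5→4 push 1
max flow = 17; residual-reachable set from 0 gives S-side
cut edges (S→T): {(0,5), (3,11), (7,11), (8,4), (12,5), (13,11)} total cap 17

Min-cut arcs: {(0,5), (3,11), (7,11), (8,4), (12,5), (13,11)} (total capacity 17)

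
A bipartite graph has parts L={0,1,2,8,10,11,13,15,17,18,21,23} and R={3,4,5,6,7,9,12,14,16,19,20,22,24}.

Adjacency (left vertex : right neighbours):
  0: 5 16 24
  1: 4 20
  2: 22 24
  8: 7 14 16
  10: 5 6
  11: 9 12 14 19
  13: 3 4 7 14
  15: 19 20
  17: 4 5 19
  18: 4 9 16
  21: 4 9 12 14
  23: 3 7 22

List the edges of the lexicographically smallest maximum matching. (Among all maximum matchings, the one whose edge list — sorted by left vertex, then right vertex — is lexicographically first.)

|M| = 12 (so the lex-smallest maximum matching has 12 edges)
process left vertices in ascending order; for each, take the smallest-labelled available neighbour that still permits 12 edges overall, or leave it unmatched if none does
lex-smallest matching: {0-5, 1-4, 2-22, 8-7, 10-6, 11-9, 13-14, 15-20, 17-19, 18-16, 21-12, 23-3}

Lex-smallest maximum matching: {(0,5), (1,4), (2,22), (8,7), (10,6), (11,9), (13,14), (15,20), (17,19), (18,16), (21,12), (23,3)}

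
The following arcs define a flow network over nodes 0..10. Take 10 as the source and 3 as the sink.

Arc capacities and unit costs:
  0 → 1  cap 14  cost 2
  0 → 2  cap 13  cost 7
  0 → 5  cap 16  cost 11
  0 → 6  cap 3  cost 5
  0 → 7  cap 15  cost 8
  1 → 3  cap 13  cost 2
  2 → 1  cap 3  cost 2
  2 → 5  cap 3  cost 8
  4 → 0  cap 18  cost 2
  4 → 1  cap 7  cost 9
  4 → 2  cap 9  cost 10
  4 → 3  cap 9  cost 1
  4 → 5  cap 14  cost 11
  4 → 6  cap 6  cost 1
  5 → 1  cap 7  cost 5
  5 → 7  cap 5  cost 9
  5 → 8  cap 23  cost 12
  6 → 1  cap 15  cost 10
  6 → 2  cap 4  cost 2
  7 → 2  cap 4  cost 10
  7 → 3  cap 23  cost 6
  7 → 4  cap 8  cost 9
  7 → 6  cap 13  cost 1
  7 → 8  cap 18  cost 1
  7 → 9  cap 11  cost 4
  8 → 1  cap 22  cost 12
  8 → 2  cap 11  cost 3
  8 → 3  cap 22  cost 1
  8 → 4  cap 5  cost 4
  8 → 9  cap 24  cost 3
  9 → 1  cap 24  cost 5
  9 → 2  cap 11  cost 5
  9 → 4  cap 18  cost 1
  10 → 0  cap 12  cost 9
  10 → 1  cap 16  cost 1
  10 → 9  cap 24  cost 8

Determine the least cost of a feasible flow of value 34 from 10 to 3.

shortest-cost path #1: 10→1→3 push 13 @ unit cost 3 (adds 39)
shortest-cost path #2: 10→9→4→3 push 9 @ unit cost 10 (adds 90)
shortest-cost path #3: 10→0→7→8→3 push 12 @ unit cost 19 (adds 228)
total cost = 357

Minimum cost for 34 units: 357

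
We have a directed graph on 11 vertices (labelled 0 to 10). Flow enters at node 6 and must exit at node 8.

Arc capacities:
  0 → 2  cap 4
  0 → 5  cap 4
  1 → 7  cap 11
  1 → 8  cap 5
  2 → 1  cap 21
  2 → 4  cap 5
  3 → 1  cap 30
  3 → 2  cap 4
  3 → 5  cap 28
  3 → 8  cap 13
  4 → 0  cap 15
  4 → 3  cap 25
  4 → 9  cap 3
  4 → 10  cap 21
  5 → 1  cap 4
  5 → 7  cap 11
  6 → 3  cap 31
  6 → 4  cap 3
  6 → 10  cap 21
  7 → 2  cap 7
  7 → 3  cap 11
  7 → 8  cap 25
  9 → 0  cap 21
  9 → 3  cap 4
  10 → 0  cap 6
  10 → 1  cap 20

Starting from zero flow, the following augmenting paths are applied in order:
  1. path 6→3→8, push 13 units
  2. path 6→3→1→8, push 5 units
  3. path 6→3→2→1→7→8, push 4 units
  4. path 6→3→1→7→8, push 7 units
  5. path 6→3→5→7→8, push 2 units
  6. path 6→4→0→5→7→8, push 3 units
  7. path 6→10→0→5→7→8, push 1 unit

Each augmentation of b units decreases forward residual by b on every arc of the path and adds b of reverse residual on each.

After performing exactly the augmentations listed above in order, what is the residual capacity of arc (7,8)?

Residual capacity of (7,8): 8

after path 1 (6→3→8, push 13): res(7,8)=25
after path 2 (6→3→1→8, push 5): res(7,8)=25
after path 3 (6→3→2→1→7→8, push 4): res(7,8)=21
after path 4 (6→3→1→7→8, push 7): res(7,8)=14
after path 5 (6→3→5→7→8, push 2): res(7,8)=12
after path 6 (6→4→0→5→7→8, push 3): res(7,8)=9
after path 7 (6→10→0→5→7→8, push 1): res(7,8)=8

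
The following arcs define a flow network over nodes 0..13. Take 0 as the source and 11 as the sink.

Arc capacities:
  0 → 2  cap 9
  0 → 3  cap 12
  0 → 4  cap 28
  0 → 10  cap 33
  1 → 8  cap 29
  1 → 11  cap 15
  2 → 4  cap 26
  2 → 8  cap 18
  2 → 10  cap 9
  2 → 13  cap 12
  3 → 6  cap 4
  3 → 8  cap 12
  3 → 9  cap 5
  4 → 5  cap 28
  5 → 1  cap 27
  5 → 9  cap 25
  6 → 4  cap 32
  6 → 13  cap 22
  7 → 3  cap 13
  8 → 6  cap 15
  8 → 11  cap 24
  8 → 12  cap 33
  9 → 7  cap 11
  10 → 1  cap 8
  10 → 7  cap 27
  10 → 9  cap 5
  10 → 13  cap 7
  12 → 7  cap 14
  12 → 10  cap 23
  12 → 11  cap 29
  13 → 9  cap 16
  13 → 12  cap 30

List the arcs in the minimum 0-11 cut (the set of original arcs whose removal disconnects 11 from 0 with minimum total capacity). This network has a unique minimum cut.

Min-cut arcs: {(0,2), (3,6), (3,8), (5,1), (10,1), (10,13)} (total capacity 67)

augment #1: 0→2→8→11 push 9
augment #2: 0→3→8→11 push 12
augment #3: 0→10→1→11 push 8
augment #4: 0→4→5→1→11 push 7
augment #5: 0→10→13→12→11 push 7
augment #6: 0→4→5→1→8→11 push 3
augment #7: 0→4→5→1→8→12→11 push 17
augment #8: 0→10→7→3→6→13→12→11 push 4
max flow = 67; residual-reachable set from 0 gives S-side
cut edges (S→T): {(0,2), (3,6), (3,8), (5,1), (10,1), (10,13)} total cap 67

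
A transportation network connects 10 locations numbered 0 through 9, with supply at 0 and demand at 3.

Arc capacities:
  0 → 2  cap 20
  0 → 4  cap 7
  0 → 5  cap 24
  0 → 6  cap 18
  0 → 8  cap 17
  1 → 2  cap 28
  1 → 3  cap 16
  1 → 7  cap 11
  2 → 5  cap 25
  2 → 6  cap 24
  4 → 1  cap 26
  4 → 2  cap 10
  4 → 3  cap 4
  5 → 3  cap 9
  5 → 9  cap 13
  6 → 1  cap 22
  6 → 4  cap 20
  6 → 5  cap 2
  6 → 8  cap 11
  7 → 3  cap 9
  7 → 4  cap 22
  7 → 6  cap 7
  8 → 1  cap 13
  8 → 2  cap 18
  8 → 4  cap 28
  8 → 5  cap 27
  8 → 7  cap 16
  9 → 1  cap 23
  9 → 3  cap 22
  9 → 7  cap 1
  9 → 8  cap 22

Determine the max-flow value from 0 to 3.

augment #1: 0→4→3 bottleneck 4, total now 4
augment #2: 0→5→3 bottleneck 9, total now 13
augment #3: 0→4→1→3 bottleneck 3, total now 16
augment #4: 0→5→9→3 bottleneck 13, total now 29
augment #5: 0→6→1→3 bottleneck 13, total now 42
augment #6: 0→8→7→3 bottleneck 9, total now 51

Maximum flow value: 51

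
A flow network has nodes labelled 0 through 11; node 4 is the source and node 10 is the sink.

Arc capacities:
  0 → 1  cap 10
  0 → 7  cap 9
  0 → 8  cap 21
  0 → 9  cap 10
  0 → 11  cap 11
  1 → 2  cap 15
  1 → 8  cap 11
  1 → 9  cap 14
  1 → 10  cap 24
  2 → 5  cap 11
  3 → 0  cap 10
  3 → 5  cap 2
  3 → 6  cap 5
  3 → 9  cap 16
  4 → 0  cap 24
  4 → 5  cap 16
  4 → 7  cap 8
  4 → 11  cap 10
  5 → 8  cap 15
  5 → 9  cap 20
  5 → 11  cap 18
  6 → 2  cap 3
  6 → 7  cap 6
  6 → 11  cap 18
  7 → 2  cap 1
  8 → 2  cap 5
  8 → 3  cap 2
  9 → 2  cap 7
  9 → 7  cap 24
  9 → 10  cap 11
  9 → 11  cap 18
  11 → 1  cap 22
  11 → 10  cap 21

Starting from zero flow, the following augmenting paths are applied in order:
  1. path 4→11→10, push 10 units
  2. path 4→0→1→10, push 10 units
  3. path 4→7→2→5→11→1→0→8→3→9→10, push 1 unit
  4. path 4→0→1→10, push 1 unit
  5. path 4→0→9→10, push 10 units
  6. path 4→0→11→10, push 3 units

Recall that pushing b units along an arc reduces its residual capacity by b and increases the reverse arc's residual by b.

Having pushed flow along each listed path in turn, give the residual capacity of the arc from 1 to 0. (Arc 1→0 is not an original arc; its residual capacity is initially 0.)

Residual capacity of (1,0): 10

after path 1 (4→11→10, push 10): res(1,0)=0
after path 2 (4→0→1→10, push 10): res(1,0)=10
after path 3 (4→7→2→5→11→1→0→8→3→9→10, push 1): res(1,0)=9
after path 4 (4→0→1→10, push 1): res(1,0)=10
after path 5 (4→0→9→10, push 10): res(1,0)=10
after path 6 (4→0→11→10, push 3): res(1,0)=10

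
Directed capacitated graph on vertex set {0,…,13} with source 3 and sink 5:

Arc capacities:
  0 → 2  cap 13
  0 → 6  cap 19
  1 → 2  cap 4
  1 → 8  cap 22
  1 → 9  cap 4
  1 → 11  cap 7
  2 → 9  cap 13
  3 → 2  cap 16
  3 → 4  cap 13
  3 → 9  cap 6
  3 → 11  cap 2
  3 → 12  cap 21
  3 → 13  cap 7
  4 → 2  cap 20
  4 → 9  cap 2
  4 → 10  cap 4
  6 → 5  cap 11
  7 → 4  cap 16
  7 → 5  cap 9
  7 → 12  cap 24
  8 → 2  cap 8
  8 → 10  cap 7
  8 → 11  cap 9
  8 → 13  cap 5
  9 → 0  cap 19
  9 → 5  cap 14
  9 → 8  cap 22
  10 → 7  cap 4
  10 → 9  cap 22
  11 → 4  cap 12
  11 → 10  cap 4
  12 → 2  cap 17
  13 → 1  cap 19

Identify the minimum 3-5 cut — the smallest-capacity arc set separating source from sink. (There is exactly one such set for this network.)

Min-cut arcs: {(6,5), (9,5), (10,7)} (total capacity 29)

augment #1: 3→9→5 push 6
augment #2: 3→2→9→5 push 8
augment #3: 3→4→10→7→5 push 4
augment #4: 3→2→9→0→6→5 push 5
augment #5: 3→4→9→0→6→5 push 2
augment #6: 3→11→10→9→0→6→5 push 2
augment #7: 3→13→1→9→0→6→5 push 2
max flow = 29; residual-reachable set from 3 gives S-side
cut edges (S→T): {(6,5), (9,5), (10,7)} total cap 29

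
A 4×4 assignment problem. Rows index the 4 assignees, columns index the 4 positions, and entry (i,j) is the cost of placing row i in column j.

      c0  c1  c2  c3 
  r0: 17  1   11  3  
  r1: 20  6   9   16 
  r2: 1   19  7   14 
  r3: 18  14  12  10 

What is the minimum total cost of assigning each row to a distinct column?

optimal assignment: row0→col1 (cost 1), row1→col2 (cost 9), row2→col0 (cost 1), row3→col3 (cost 10)
total = 1 + 9 + 1 + 10 = 21

Minimum assignment cost: 21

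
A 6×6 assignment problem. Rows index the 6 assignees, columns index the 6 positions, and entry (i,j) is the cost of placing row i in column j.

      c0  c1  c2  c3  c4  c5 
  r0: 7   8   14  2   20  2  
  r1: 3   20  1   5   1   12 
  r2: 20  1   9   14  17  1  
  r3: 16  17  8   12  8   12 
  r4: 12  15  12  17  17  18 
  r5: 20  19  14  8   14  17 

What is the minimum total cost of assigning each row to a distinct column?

Minimum assignment cost: 32

one of 2 optimal assignments: row0→col5 (cost 2), row1→col2 (cost 1), row2→col1 (cost 1), row3→col4 (cost 8), row4→col0 (cost 12), row5→col3 (cost 8)
total = 2 + 1 + 1 + 8 + 12 + 8 = 32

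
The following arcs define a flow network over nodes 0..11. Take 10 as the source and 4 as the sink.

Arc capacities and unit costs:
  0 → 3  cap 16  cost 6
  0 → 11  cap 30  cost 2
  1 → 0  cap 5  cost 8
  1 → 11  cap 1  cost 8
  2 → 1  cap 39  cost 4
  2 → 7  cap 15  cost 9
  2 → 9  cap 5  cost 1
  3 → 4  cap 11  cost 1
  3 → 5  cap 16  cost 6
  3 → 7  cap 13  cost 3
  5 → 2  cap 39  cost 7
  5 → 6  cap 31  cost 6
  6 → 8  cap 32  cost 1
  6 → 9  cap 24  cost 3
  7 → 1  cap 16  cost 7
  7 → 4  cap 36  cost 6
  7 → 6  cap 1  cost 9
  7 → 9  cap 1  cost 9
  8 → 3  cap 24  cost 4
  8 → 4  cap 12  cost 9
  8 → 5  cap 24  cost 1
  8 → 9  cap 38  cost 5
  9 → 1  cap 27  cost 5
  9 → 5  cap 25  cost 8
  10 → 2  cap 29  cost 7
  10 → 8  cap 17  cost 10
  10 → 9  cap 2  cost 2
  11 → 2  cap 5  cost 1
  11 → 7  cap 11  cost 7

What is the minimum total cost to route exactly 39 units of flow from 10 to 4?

Minimum cost for 39 units: 813

shortest-cost path #1: 10→8→3→4 push 11 @ unit cost 15 (adds 165)
shortest-cost path #2: 10→8→4 push 6 @ unit cost 19 (adds 114)
shortest-cost path #3: 10→2→7→4 push 15 @ unit cost 22 (adds 330)
shortest-cost path #4: 10→9→5→6→8→4 push 2 @ unit cost 26 (adds 52)
shortest-cost path #5: 10→2→1→0→3→8→4 push 4 @ unit cost 30 (adds 120)
shortest-cost path #6: 10→2→1→11→7→4 push 1 @ unit cost 32 (adds 32)
total cost = 813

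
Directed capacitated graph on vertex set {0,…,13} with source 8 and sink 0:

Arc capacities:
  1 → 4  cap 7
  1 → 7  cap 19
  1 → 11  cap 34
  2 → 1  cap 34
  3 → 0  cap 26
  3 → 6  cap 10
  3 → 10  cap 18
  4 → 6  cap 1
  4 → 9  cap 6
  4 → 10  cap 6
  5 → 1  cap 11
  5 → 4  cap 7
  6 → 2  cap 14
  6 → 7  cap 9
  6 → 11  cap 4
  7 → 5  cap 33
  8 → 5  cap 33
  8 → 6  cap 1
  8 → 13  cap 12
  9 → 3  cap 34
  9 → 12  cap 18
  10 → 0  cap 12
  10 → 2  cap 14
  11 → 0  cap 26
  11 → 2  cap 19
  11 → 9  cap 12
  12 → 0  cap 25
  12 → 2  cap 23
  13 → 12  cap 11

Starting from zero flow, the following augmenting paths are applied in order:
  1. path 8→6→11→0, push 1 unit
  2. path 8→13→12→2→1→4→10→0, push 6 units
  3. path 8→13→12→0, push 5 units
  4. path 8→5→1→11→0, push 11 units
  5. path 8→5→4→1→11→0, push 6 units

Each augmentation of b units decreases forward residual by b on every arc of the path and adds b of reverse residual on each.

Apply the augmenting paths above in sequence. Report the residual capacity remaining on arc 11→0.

after path 1 (8→6→11→0, push 1): res(11,0)=25
after path 2 (8→13→12→2→1→4→10→0, push 6): res(11,0)=25
after path 3 (8→13→12→0, push 5): res(11,0)=25
after path 4 (8→5→1→11→0, push 11): res(11,0)=14
after path 5 (8→5→4→1→11→0, push 6): res(11,0)=8

Residual capacity of (11,0): 8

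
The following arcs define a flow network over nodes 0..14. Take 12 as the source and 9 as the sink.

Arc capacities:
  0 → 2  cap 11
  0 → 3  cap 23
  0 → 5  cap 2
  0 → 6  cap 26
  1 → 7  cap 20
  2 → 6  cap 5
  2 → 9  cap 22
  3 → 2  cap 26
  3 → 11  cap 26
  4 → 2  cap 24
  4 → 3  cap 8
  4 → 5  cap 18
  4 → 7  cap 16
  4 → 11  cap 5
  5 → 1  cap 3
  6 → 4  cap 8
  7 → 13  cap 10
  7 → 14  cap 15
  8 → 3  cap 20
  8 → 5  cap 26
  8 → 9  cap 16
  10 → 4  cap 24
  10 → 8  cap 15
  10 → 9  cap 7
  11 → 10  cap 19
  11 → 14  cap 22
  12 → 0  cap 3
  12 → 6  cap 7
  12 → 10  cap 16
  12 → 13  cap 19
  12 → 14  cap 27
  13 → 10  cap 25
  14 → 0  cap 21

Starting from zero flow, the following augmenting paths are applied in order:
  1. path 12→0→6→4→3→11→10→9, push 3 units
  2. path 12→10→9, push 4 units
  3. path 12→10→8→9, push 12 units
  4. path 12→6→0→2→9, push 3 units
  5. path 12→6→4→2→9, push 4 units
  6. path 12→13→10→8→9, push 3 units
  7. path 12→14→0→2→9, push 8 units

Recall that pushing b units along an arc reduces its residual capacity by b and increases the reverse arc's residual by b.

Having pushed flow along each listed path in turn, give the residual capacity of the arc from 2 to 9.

after path 1 (12→0→6→4→3→11→10→9, push 3): res(2,9)=22
after path 2 (12→10→9, push 4): res(2,9)=22
after path 3 (12→10→8→9, push 12): res(2,9)=22
after path 4 (12→6→0→2→9, push 3): res(2,9)=19
after path 5 (12→6→4→2→9, push 4): res(2,9)=15
after path 6 (12→13→10→8→9, push 3): res(2,9)=15
after path 7 (12→14→0→2→9, push 8): res(2,9)=7

Residual capacity of (2,9): 7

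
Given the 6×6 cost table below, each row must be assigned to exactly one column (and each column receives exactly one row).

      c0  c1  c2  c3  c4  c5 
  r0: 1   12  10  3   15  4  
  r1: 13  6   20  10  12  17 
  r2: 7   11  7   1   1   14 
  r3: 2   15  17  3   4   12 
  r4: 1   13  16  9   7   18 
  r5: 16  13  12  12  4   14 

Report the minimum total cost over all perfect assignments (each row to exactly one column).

Minimum assignment cost: 25

optimal assignment: row0→col5 (cost 4), row1→col1 (cost 6), row2→col2 (cost 7), row3→col3 (cost 3), row4→col0 (cost 1), row5→col4 (cost 4)
total = 4 + 6 + 7 + 3 + 1 + 4 = 25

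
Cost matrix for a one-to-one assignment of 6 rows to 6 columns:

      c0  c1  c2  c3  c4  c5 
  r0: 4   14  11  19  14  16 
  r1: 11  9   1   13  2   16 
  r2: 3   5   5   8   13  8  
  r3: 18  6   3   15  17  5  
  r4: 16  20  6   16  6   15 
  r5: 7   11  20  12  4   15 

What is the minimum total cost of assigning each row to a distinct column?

Minimum assignment cost: 33

optimal assignment: row0→col0 (cost 4), row1→col2 (cost 1), row2→col1 (cost 5), row3→col5 (cost 5), row4→col4 (cost 6), row5→col3 (cost 12)
total = 4 + 1 + 5 + 5 + 6 + 12 = 33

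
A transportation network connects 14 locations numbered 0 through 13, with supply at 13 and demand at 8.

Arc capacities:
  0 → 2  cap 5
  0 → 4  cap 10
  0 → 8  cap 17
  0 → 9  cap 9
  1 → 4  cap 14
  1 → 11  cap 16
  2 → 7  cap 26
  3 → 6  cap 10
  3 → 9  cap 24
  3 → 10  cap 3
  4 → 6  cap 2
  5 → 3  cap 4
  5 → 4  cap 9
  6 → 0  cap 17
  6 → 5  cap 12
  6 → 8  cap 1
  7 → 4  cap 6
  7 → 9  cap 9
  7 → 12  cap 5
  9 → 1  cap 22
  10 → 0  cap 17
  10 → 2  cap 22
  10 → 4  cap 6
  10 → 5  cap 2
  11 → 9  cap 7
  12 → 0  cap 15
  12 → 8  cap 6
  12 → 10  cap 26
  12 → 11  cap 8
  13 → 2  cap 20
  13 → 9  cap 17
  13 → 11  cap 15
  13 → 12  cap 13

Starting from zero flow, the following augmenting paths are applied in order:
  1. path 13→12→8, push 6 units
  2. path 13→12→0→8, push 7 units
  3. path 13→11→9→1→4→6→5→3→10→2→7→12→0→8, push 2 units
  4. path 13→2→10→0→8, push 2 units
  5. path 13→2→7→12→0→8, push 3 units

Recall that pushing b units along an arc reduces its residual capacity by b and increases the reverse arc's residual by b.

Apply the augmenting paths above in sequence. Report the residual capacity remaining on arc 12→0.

after path 1 (13→12→8, push 6): res(12,0)=15
after path 2 (13→12→0→8, push 7): res(12,0)=8
after path 3 (13→11→9→1→4→6→5→3→10→2→7→12→0→8, push 2): res(12,0)=6
after path 4 (13→2→10→0→8, push 2): res(12,0)=6
after path 5 (13→2→7→12→0→8, push 3): res(12,0)=3

Residual capacity of (12,0): 3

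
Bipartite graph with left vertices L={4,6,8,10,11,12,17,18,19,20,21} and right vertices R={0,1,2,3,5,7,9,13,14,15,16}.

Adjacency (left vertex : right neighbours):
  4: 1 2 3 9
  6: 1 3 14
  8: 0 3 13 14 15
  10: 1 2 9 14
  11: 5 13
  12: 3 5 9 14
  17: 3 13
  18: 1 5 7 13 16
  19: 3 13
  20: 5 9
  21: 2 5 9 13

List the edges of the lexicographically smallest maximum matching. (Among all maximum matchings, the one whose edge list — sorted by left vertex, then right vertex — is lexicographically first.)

|M| = 9 (so the lex-smallest maximum matching has 9 edges)
process left vertices in ascending order; for each, take the smallest-labelled available neighbour that still permits 9 edges overall, or leave it unmatched if none does
lex-smallest matching: {4-1, 6-3, 8-0, 10-2, 11-5, 12-14, 17-13, 18-7, 20-9}

Lex-smallest maximum matching: {(4,1), (6,3), (8,0), (10,2), (11,5), (12,14), (17,13), (18,7), (20,9)}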